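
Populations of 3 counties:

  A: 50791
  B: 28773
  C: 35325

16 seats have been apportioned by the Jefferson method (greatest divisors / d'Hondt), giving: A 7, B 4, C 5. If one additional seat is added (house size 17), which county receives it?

Priority for the next seat is population ÷ (current seats + 1).
Priorities: A 6348.875, B 5754.600, C 5887.500.
Highest priority: A.

A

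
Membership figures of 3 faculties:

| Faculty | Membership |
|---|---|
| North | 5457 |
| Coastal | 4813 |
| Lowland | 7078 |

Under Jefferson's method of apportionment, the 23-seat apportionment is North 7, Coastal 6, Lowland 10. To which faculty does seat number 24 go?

Coastal

Priority for the next seat is population ÷ (current seats + 1).
Priorities: North 682.125, Coastal 687.571, Lowland 643.455.
Highest priority: Coastal.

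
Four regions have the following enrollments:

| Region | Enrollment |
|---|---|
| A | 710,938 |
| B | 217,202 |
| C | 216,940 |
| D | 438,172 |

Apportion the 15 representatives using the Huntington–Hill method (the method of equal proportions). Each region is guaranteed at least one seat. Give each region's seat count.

With divisor 103839: modified quotas A 6.847, B 2.092, C 2.089, D 4.220.
Geometric-mean thresholds: A √(6·7)=6.481, B √(2·3)=2.449, C √(2·3)=2.449, D √(4·5)=4.472.
Each quota rounded against its threshold gives A 7, B 2, C 2, D 4 (total 15).

A 7, B 2, C 2, D 4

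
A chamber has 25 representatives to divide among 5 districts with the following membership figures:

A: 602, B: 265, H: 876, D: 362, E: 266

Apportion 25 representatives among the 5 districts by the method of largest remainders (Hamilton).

Standard divisor: 2371 ÷ 25 ≈ 94.84.
Standard quotas: A 6.348, B 2.794, H 9.237, D 3.817, E 2.805.
Lower quotas: A 6, B 2, H 9, D 3, E 2 (sum 22, leaving 3 seats).
Remainders in descending order: D 0.817, E 0.805, B 0.794, A 0.348, H 0.237.
Largest remainders: D, E, B receive the extra seats.

A 6; B 3; H 9; D 4; E 3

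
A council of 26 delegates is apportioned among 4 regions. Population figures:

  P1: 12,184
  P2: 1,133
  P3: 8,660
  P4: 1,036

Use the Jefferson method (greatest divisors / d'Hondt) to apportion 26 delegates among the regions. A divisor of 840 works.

P1 14, P2 1, P3 10, P4 1

With modified divisor 840: modified quotas P1 14.505, P2 1.349, P3 10.310, P4 1.233.
Rounding down: P1 14, P2 1, P3 10, P4 1 (total 26).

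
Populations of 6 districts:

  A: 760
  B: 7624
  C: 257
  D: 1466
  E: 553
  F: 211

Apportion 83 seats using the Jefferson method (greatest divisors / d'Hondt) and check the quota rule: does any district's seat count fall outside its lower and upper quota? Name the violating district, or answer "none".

Standard quotas: A 5.803, B 58.209, C 1.962, D 11.193, E 4.222, F 1.611.
Jefferson allocation: A 5, B 60, C 2, D 11, E 4, F 1.
B has quota 58.209 (lower 58, upper 59) but receives 60 — outside the quota interval.

B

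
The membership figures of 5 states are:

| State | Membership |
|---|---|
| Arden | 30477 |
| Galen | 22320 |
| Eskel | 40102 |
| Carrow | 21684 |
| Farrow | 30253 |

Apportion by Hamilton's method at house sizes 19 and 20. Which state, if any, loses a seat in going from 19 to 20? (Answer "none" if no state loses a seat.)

At 19 seats: Arden 4, Galen 3, Eskel 5, Carrow 3, Farrow 4.
At 20 seats: Arden 4, Galen 3, Eskel 6, Carrow 3, Farrow 4.
No state's allocation decreased.

none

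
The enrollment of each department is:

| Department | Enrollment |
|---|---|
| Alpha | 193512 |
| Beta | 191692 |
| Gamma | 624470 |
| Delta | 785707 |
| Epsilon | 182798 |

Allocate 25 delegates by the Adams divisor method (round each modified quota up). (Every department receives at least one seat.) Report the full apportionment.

Standard divisor 1978179/25 ≈ 79127.16; standard quotas: Alpha 2.446, Beta 2.423, Gamma 7.892, Delta 9.930, Epsilon 2.310.
Rounding up gives 3, 3, 8, 10, 3 = 27 seats, so the divisor must be adjusted.
With modified divisor 90300: modified quotas Alpha 2.143, Beta 2.123, Gamma 6.916, Delta 8.701, Epsilon 2.024.
Rounding up: Alpha 3, Beta 3, Gamma 7, Delta 9, Epsilon 3 (total 25).

Alpha 3; Beta 3; Gamma 7; Delta 9; Epsilon 3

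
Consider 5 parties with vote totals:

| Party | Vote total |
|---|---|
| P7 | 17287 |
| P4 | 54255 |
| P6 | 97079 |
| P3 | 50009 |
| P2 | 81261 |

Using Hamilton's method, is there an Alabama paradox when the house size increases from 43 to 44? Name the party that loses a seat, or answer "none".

At 43 seats: P7 2, P4 8, P6 14, P3 7, P2 12.
At 44 seats: P7 3, P4 8, P6 14, P3 7, P2 12.
No party's allocation decreased.

none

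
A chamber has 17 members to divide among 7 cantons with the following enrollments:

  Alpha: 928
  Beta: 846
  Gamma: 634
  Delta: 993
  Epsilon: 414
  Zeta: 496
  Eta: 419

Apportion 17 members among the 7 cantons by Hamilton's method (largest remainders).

The standard divisor is 4730/17 ≈ 278.235.
Standard quotas: Alpha 3.335, Beta 3.041, Gamma 2.279, Delta 3.569, Epsilon 1.488, Zeta 1.783, Eta 1.506.
Lower quotas: Alpha 3, Beta 3, Gamma 2, Delta 3, Epsilon 1, Zeta 1, Eta 1 (sum 14, leaving 3 seats).
Remainders in descending order: Zeta 0.783, Delta 0.569, Eta 0.506, Epsilon 0.488, Alpha 0.335, Gamma 0.279, Beta 0.041.
Largest remainders: Zeta, Delta, Eta receive the extra seats.

Alpha: 3; Beta: 3; Gamma: 2; Delta: 4; Epsilon: 1; Zeta: 2; Eta: 2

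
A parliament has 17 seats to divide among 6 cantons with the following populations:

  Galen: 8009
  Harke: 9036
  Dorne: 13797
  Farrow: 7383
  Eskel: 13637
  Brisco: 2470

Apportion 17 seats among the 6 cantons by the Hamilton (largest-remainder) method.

The standard divisor is 54332/17 = 3196.
Standard quotas: Galen 2.5059, Harke 2.8273, Dorne 4.3170, Farrow 2.3101, Eskel 4.2669, Brisco 0.7728.
Lower quotas: Galen 2, Harke 2, Dorne 4, Farrow 2, Eskel 4, Brisco 0 (sum 14, leaving 3 seats).
Remainders in descending order: Harke 0.8273, Brisco 0.7728, Galen 0.5059, Dorne 0.3170, Farrow 0.3101, Eskel 0.2669.
Largest remainders: Harke, Brisco, Galen receive the extra seats.

Galen=3; Harke=3; Dorne=4; Farrow=2; Eskel=4; Brisco=1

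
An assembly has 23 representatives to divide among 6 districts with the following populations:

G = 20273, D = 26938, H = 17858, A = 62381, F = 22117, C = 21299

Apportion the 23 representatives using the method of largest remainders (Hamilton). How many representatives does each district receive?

Standard divisor: 170866 ÷ 23 ≈ 7428.957.
Standard quotas: G 2.7289, D 3.6261, H 2.4038, A 8.3970, F 2.9771, C 2.8670.
Lower quotas: G 2, D 3, H 2, A 8, F 2, C 2 (sum 19, leaving 4 seats).
Remainders in descending order: F 0.9771, C 0.8670, G 0.7289, D 0.6261, H 0.4038, A 0.3970.
The surplus seats go to F, C, G, D.

G=3, D=4, H=2, A=8, F=3, C=3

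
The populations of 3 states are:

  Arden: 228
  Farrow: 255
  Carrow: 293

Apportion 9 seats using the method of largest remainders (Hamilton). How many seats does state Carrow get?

Standard divisor: 776 ÷ 9 ≈ 86.222.
Standard quotas: Arden 2.644, Farrow 2.957, Carrow 3.398.
Lower quotas: Arden 2, Farrow 2, Carrow 3 (sum 7, leaving 2 seats).
Remainders in descending order: Farrow 0.957, Arden 0.644, Carrow 0.398.
Largest remainders: Farrow, Arden receive the extra seats.
Carrow receives 3.

3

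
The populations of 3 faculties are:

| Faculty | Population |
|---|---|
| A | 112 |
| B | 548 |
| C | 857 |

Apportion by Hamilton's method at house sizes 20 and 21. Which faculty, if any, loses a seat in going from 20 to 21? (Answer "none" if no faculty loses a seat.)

At 20 seats: A 2, B 7, C 11.
At 21 seats: A 1, B 8, C 12.
A drops from 2 to 1.

A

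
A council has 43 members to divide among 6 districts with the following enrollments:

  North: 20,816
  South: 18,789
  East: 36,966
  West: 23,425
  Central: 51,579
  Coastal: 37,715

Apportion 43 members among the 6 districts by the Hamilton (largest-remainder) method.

North 5; South 4; East 8; West 5; Central 12; Coastal 9

Total 189290; standard divisor 189290/43 ≈ 4402.093.
Standard quotas: North 4.7287, South 4.2682, East 8.3974, West 5.3213, Central 11.7169, Coastal 8.5675.
Lower quotas: North 4, South 4, East 8, West 5, Central 11, Coastal 8 (sum 40, leaving 3 seats).
Remainders in descending order: North 0.7287, Central 0.7169, Coastal 0.5675, East 0.3974, West 0.3213, South 0.2682.
The surplus seats go to North, Central, Coastal.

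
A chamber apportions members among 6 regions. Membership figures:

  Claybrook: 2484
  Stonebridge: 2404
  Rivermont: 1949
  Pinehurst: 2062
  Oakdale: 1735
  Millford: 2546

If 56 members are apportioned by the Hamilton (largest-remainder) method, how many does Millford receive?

Standard divisor: 13180 ÷ 56 ≈ 235.357.
Standard quotas: Claybrook 10.554, Stonebridge 10.214, Rivermont 8.281, Pinehurst 8.761, Oakdale 7.372, Millford 10.818.
Lower quotas: Claybrook 10, Stonebridge 10, Rivermont 8, Pinehurst 8, Oakdale 7, Millford 10 (sum 53, leaving 3 seats).
Remainders in descending order: Millford 0.818, Pinehurst 0.761, Claybrook 0.554, Oakdale 0.372, Rivermont 0.281, Stonebridge 0.214.
The surplus seats go to Millford, Pinehurst, Claybrook.
Millford receives 11.

11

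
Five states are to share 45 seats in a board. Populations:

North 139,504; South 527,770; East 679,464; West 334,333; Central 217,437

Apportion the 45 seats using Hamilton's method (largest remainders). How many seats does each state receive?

North 3, South 13, East 16, West 8, Central 5

Total 1898508; standard divisor 1898508/45 ≈ 42189.067.
Standard quotas: North 3.3066, South 12.5096, East 16.1052, West 7.9246, Central 5.1539.
Lower quotas: North 3, South 12, East 16, West 7, Central 5 (sum 43, leaving 2 seats).
Remainders in descending order: West 0.9246, South 0.5096, North 0.3066, Central 0.1539, East 0.1052.
Largest remainders: West, South receive the extra seats.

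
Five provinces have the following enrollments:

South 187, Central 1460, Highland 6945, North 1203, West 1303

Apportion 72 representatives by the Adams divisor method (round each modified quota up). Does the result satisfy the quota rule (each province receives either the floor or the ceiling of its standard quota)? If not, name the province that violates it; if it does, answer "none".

Standard quotas: South 1.213, Central 9.472, Highland 45.057, North 7.805, West 8.453.
Adams allocation: South 2, Central 10, Highland 43, North 8, West 9.
Highland has quota 45.057 (lower 45, upper 46) but receives 43 — outside the quota interval.

Highland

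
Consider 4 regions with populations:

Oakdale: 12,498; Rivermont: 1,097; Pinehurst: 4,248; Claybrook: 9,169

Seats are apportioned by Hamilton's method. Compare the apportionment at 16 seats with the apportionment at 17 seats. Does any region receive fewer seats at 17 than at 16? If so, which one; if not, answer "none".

At 16 seats: Oakdale 7, Rivermont 1, Pinehurst 3, Claybrook 5.
At 17 seats: Oakdale 8, Rivermont 1, Pinehurst 2, Claybrook 6.
Pinehurst drops from 3 to 2.

Pinehurst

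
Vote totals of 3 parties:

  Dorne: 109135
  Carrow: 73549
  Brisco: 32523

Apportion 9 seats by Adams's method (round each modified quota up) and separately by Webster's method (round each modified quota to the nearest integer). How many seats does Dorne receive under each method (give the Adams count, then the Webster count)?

Adams: Dorne 4, Carrow 3, Brisco 2.
Webster: Dorne 5, Carrow 3, Brisco 1.
Dorne gets 4 under Adams and 5 under Webster.

4 and 5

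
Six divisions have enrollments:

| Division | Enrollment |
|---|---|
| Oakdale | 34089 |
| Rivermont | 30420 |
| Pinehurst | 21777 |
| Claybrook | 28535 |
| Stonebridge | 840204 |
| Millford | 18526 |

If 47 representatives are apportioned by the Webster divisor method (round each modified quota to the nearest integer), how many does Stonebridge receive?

41

Standard divisor 973551/47 ≈ 20713.851; standard quotas: Oakdale 1.646, Rivermont 1.469, Pinehurst 1.051, Claybrook 1.378, Stonebridge 40.562, Millford 0.894.
Rounding to the nearest integer gives Oakdale 2, Rivermont 1, Pinehurst 1, Claybrook 1, Stonebridge 41, Millford 1 — total 47, matching the house size, so no adjustment is needed.
Stonebridge receives 41.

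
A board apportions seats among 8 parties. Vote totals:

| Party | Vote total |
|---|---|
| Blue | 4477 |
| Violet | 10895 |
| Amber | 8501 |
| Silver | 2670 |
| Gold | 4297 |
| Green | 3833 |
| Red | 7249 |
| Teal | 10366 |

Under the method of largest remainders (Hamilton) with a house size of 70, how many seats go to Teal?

14

The standard divisor is 52288/70 ≈ 746.971.
Standard quotas: Blue 5.9935, Violet 14.5856, Amber 11.3806, Silver 3.5744, Gold 5.7526, Green 5.1314, Red 9.7045, Teal 13.8774.
Lower quotas: Blue 5, Violet 14, Amber 11, Silver 3, Gold 5, Green 5, Red 9, Teal 13 (sum 65, leaving 5 seats).
Remainders in descending order: Blue 0.9935, Teal 0.8774, Gold 0.7526, Red 0.7045, Violet 0.5856, Silver 0.5744, Amber 0.3806, Green 0.1314.
Largest remainders: Blue, Teal, Gold, Red, Violet receive the extra seats.
Teal receives 14.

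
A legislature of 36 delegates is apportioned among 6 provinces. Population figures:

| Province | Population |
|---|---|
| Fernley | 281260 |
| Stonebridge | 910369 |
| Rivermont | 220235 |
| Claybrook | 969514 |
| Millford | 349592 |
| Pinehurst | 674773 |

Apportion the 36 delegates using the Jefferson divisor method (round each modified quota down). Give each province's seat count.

Standard divisor 3405743/36 ≈ 94603.972; standard quotas: Fernley 2.973, Stonebridge 9.623, Rivermont 2.328, Claybrook 10.248, Millford 3.695, Pinehurst 7.133.
Rounding down gives 2, 9, 2, 10, 3, 7 = 33 seats, so the divisor must be adjusted.
With modified divisor 87915.8: modified quotas Fernley 3.199, Stonebridge 10.355, Rivermont 2.505, Claybrook 11.028, Millford 3.976, Pinehurst 7.675.
Rounding down: Fernley 3, Stonebridge 10, Rivermont 2, Claybrook 11, Millford 3, Pinehurst 7 (total 36).

Fernley: 3, Stonebridge: 10, Rivermont: 2, Claybrook: 11, Millford: 3, Pinehurst: 7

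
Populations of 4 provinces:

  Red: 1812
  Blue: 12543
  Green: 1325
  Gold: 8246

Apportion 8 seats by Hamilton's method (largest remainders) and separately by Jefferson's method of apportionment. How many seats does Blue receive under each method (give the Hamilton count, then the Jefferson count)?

4 and 5

Hamilton: Red 1, Blue 4, Green 0, Gold 3.
Jefferson: Red 0, Blue 5, Green 0, Gold 3.
Blue gets 4 under Hamilton and 5 under Jefferson.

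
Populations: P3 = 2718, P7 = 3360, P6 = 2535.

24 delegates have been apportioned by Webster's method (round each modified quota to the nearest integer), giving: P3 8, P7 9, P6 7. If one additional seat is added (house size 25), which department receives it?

Priority for the next seat is population ÷ (current seats + 0.5).
Priorities: P3 319.765, P7 353.684, P6 338.000.
Highest priority: P7.

P7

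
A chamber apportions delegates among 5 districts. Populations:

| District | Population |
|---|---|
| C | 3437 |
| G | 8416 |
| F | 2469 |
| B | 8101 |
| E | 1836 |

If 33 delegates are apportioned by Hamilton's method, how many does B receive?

11

Standard divisor: 24259 ÷ 33 ≈ 735.121.
Standard quotas: C 4.6754, G 11.4485, F 3.3586, B 11.0200, E 2.4975.
Lower quotas: C 4, G 11, F 3, B 11, E 2 (sum 31, leaving 2 seats).
Remainders in descending order: C 0.6754, E 0.4975, G 0.4485, F 0.3586, B 0.0200.
Largest remainders: C, E receive the extra seats.
B receives 11.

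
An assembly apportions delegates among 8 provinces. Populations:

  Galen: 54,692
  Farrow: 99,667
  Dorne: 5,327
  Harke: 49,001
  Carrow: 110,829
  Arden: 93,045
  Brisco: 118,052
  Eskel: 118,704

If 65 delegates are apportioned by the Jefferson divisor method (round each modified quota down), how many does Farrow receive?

10

Standard divisor 649317/65 ≈ 9989.492; standard quotas: Galen 5.475, Farrow 9.977, Dorne 0.533, Harke 4.905, Carrow 11.095, Arden 9.314, Brisco 11.818, Eskel 11.883.
Rounding down gives 5, 9, 0, 4, 11, 9, 11, 11 = 60 seats, so the divisor must be adjusted.
With modified divisor 9270: modified quotas Galen 5.900, Farrow 10.752, Dorne 0.575, Harke 5.286, Carrow 11.956, Arden 10.037, Brisco 12.735, Eskel 12.805.
Rounding down: Galen 5, Farrow 10, Dorne 0, Harke 5, Carrow 11, Arden 10, Brisco 12, Eskel 12 (total 65).
Farrow receives 10.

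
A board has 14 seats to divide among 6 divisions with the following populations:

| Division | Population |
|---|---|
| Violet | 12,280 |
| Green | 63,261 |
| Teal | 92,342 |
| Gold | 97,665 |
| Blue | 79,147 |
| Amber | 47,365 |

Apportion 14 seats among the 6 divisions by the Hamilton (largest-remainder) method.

Total 392060; standard divisor 392060/14 ≈ 28004.286.
Standard quotas: Violet 0.4385, Green 2.2590, Teal 3.2974, Gold 3.4875, Blue 2.8262, Amber 1.6913.
Lower quotas: Violet 0, Green 2, Teal 3, Gold 3, Blue 2, Amber 1 (sum 11, leaving 3 seats).
Remainders in descending order: Blue 0.8262, Amber 0.6913, Gold 0.4875, Violet 0.4385, Teal 0.2974, Green 0.2590.
The surplus seats go to Blue, Amber, Gold.

Violet=0, Green=2, Teal=3, Gold=4, Blue=3, Amber=2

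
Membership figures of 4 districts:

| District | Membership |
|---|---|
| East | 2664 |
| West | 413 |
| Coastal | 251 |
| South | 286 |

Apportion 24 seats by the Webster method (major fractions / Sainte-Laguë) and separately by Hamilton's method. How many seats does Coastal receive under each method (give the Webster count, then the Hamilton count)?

Webster: East 17, West 3, Coastal 2, South 2.
Hamilton: East 18, West 3, Coastal 1, South 2.
Coastal gets 2 under Webster and 1 under Hamilton.

2 and 1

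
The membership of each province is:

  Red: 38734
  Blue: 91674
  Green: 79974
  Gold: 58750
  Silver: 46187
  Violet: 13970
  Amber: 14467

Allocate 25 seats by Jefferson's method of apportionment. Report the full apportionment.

Red 3; Blue 7; Green 6; Gold 4; Silver 3; Violet 1; Amber 1

Standard divisor 343756/25 ≈ 13750.24; standard quotas: Red 2.817, Blue 6.667, Green 5.816, Gold 4.273, Silver 3.359, Violet 1.016, Amber 1.052.
Rounding down gives 2, 6, 5, 4, 3, 1, 1 = 22 seats, so the divisor must be adjusted.
With modified divisor 12300: modified quotas Red 3.149, Blue 7.453, Green 6.502, Gold 4.776, Silver 3.755, Violet 1.136, Amber 1.176.
Rounding down: Red 3, Blue 7, Green 6, Gold 4, Silver 3, Violet 1, Amber 1 (total 25).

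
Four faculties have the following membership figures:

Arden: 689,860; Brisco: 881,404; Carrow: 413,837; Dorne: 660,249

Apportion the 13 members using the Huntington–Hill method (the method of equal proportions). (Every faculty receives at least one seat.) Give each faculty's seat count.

Arden=4, Brisco=4, Carrow=2, Dorne=3

With divisor 198117: modified quotas Arden 3.482, Brisco 4.449, Carrow 2.089, Dorne 3.333.
Geometric-mean thresholds: Arden √(3·4)=3.464, Brisco √(4·5)=4.472, Carrow √(2·3)=2.449, Dorne √(3·4)=3.464.
Each quota rounded against its threshold gives Arden 4, Brisco 4, Carrow 2, Dorne 3 (total 13).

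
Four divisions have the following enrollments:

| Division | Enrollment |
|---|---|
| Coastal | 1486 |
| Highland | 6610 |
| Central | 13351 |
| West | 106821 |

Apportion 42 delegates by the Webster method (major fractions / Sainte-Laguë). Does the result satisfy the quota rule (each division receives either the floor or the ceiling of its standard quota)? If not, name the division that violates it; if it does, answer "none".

Standard quotas: Coastal 0.487, Highland 2.164, Central 4.372, West 34.977.
Webster allocation: Coastal 0, Highland 2, Central 4, West 36.
West has quota 34.977 (lower 34, upper 35) but receives 36 — outside the quota interval.

West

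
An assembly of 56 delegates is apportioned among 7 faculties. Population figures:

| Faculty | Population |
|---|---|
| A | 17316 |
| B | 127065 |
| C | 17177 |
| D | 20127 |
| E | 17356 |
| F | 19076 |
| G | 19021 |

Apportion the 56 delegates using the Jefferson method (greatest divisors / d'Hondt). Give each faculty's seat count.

Standard divisor 237138/56 ≈ 4234.607; standard quotas: A 4.089, B 30.006, C 4.056, D 4.753, E 4.099, F 4.505, G 4.492.
Rounding down gives 4, 30, 4, 4, 4, 4, 4 = 54 seats, so the divisor must be adjusted.
With modified divisor 4000: modified quotas A 4.329, B 31.766, C 4.294, D 5.032, E 4.339, F 4.769, G 4.755.
Rounding down: A 4, B 31, C 4, D 5, E 4, F 4, G 4 (total 56).

A=4, B=31, C=4, D=5, E=4, F=4, G=4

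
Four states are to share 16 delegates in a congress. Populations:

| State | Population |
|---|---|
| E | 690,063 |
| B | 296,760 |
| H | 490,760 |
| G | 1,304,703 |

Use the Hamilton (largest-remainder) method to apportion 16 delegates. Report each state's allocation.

E 4, B 2, H 3, G 7

The standard divisor is 2782286/16 ≈ 173892.875.
Standard quotas: E 3.9683, B 1.7066, H 2.8222, G 7.5029.
Lower quotas: E 3, B 1, H 2, G 7 (sum 13, leaving 3 seats).
Remainders in descending order: E 0.9683, H 0.8222, B 0.7066, G 0.5029.
Largest remainders: E, H, B receive the extra seats.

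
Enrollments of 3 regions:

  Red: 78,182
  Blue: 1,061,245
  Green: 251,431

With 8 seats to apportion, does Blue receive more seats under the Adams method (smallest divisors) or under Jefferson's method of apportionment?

Jefferson

Adams: Red 1, Blue 5, Green 2.
Jefferson: Red 0, Blue 7, Green 1.
Blue gets 5 under Adams and 7 under Jefferson.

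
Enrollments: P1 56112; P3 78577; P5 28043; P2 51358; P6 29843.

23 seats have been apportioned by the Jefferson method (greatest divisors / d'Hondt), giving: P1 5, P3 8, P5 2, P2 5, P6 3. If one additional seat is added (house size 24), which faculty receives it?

P1

Priority for the next seat is population ÷ (current seats + 1).
Priorities: P1 9352.000, P3 8730.778, P5 9347.667, P2 8559.667, P6 7460.750.
Highest priority: P1.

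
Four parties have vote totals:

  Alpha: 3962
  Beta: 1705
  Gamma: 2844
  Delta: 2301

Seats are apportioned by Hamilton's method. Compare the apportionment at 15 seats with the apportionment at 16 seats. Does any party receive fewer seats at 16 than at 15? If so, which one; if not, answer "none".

none

At 15 seats: Alpha 6, Beta 2, Gamma 4, Delta 3.
At 16 seats: Alpha 6, Beta 3, Gamma 4, Delta 3.
No party's allocation decreased.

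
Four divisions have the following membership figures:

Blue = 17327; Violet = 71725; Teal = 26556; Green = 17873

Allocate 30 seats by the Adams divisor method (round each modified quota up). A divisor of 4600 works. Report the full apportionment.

With modified divisor 4600: modified quotas Blue 3.767, Violet 15.592, Teal 5.773, Green 3.885.
Rounding up: Blue 4, Violet 16, Teal 6, Green 4 (total 30).

Blue 4; Violet 16; Teal 6; Green 4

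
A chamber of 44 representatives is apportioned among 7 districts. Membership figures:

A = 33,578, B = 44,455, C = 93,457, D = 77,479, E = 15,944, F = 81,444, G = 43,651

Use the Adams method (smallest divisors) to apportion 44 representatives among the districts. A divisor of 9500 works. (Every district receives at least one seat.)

A 4, B 5, C 10, D 9, E 2, F 9, G 5

With modified divisor 9500: modified quotas A 3.535, B 4.679, C 9.838, D 8.156, E 1.678, F 8.573, G 4.595.
Rounding up: A 4, B 5, C 10, D 9, E 2, F 9, G 5 (total 44).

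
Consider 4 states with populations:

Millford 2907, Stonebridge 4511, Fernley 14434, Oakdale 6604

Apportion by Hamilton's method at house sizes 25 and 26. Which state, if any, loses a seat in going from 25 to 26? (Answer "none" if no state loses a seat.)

none

At 25 seats: Millford 2, Stonebridge 4, Fernley 13, Oakdale 6.
At 26 seats: Millford 3, Stonebridge 4, Fernley 13, Oakdale 6.
No state's allocation decreased.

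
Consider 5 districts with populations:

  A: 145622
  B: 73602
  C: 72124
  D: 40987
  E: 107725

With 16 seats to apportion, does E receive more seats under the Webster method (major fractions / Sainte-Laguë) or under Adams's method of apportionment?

Webster: A 5, B 3, C 3, D 1, E 4.
Adams: A 5, B 3, C 3, D 2, E 3.
E gets 4 under Webster and 3 under Adams.

Webster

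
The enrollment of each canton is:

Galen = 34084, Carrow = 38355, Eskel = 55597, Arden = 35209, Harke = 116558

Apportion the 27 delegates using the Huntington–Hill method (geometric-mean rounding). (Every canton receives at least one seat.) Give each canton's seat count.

Galen 3, Carrow 4, Eskel 5, Arden 4, Harke 11

With divisor 10157: modified quotas Galen 3.356, Carrow 3.776, Eskel 5.474, Arden 3.466, Harke 11.476.
Geometric-mean thresholds: Galen √(3·4)=3.464, Carrow √(3·4)=3.464, Eskel √(5·6)=5.477, Arden √(3·4)=3.464, Harke √(11·12)=11.489.
Each quota rounded against its threshold gives Galen 3, Carrow 4, Eskel 5, Arden 4, Harke 11 (total 27).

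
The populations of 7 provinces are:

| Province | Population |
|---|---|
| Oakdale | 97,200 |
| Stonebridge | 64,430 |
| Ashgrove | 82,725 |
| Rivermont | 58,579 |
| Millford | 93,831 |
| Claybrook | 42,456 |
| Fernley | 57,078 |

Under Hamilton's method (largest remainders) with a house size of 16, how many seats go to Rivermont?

2

Total 496299; standard divisor 496299/16 ≈ 31018.688.
Standard quotas: Oakdale 3.1336, Stonebridge 2.0771, Ashgrove 2.6669, Rivermont 1.8885, Millford 3.0250, Claybrook 1.3687, Fernley 1.8401.
Lower quotas: Oakdale 3, Stonebridge 2, Ashgrove 2, Rivermont 1, Millford 3, Claybrook 1, Fernley 1 (sum 13, leaving 3 seats).
Remainders in descending order: Rivermont 0.8885, Fernley 0.8401, Ashgrove 0.6669, Claybrook 0.3687, Oakdale 0.1336, Stonebridge 0.0771, Millford 0.0250.
Largest remainders: Rivermont, Fernley, Ashgrove receive the extra seats.
Rivermont receives 2.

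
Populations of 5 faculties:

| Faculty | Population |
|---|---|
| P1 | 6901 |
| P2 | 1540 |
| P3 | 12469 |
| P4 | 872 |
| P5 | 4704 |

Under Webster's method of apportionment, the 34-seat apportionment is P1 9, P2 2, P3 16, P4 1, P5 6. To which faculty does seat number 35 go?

Priority for the next seat is population ÷ (current seats + 0.5).
Priorities: P1 726.421, P2 616.000, P3 755.697, P4 581.333, P5 723.692.
Highest priority: P3.

P3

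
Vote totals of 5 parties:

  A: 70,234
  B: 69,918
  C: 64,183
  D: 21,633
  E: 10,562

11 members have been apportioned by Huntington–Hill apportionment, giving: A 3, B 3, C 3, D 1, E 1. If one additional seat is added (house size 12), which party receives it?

Priority for the next seat is population ÷ (√(s·(s+1))).
Priorities: A 20274.809, B 20183.588, C 18528.036, D 15296.841, E 7468.462.
Highest priority: A.

A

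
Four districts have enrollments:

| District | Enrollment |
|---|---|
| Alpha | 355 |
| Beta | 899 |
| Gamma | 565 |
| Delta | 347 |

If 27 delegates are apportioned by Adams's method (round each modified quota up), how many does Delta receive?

Standard divisor 2166/27 ≈ 80.222; standard quotas: Alpha 4.425, Beta 11.206, Gamma 7.043, Delta 4.325.
Rounding up gives 5, 12, 8, 5 = 30 seats, so the divisor must be adjusted.
With modified divisor 88: modified quotas Alpha 4.034, Beta 10.216, Gamma 6.420, Delta 3.943.
Rounding up: Alpha 5, Beta 11, Gamma 7, Delta 4 (total 27).
Delta receives 4.

4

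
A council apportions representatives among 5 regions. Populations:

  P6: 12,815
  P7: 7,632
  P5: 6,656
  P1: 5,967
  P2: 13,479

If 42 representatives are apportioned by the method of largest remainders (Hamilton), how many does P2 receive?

Total 46549; standard divisor 46549/42 ≈ 1108.31.
Standard quotas: P6 11.5627, P7 6.8862, P5 6.0055, P1 5.3839, P2 12.1618.
Lower quotas: P6 11, P7 6, P5 6, P1 5, P2 12 (sum 40, leaving 2 seats).
Remainders in descending order: P7 0.8862, P6 0.5627, P1 0.3839, P2 0.1618, P5 0.0055.
The surplus seats go to P7, P6.
P2 receives 12.

12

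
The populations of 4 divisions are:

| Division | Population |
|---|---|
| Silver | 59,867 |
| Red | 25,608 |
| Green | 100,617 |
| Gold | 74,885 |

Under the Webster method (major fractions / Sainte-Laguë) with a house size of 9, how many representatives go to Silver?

Standard divisor 260977/9 ≈ 28997.444; standard quotas: Silver 2.065, Red 0.883, Green 3.470, Gold 2.582.
Rounding to the nearest integer gives Silver 2, Red 1, Green 3, Gold 3 — total 9, matching the house size, so no adjustment is needed.
Silver receives 2.

2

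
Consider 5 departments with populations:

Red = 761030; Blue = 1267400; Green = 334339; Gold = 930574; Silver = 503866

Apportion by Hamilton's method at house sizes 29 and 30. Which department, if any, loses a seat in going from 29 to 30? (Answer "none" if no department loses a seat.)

none

At 29 seats: Red 6, Blue 10, Green 2, Gold 7, Silver 4.
At 30 seats: Red 6, Blue 10, Green 3, Gold 7, Silver 4.
No department's allocation decreased.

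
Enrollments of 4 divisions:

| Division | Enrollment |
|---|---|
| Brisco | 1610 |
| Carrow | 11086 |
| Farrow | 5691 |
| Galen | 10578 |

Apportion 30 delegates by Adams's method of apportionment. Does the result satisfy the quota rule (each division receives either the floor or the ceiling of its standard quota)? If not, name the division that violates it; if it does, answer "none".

none

Standard quotas: Brisco 1.668, Carrow 11.482, Farrow 5.894, Galen 10.956.
Adams allocation: Brisco 2, Carrow 11, Farrow 6, Galen 11.
Every allocation lies between the lower and upper quota.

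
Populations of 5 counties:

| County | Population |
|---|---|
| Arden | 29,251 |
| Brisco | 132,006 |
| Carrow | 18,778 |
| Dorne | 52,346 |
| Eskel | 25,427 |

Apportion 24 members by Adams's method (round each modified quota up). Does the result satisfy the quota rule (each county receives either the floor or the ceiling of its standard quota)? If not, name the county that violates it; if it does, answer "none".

Standard quotas: Arden 2.723, Brisco 12.289, Carrow 1.748, Dorne 4.873, Eskel 2.367.
Adams allocation: Arden 3, Brisco 11, Carrow 2, Dorne 5, Eskel 3.
Brisco has quota 12.289 (lower 12, upper 13) but receives 11 — outside the quota interval.

Brisco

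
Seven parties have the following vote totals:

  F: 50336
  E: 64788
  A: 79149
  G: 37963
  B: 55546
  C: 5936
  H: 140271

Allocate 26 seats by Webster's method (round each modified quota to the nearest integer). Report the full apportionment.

Standard divisor 433989/26 ≈ 16691.885; standard quotas: F 3.016, E 3.881, A 4.742, G 2.274, B 3.328, C 0.356, H 8.404.
Rounding to the nearest integer gives 3, 4, 5, 2, 3, 0, 8 = 25 seats, so the divisor must be adjusted.
With modified divisor 16200: modified quotas F 3.107, E 3.999, A 4.886, G 2.343, B 3.429, C 0.366, H 8.659.
Rounding to the nearest integer: F 3, E 4, A 5, G 2, B 3, C 0, H 9 (total 26).

F 3, E 4, A 5, G 2, B 3, C 0, H 9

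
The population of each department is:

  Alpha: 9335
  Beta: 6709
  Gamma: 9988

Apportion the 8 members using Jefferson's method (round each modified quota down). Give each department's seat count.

Alpha 3, Beta 2, Gamma 3

Standard divisor 26032/8 ≈ 3254; standard quotas: Alpha 2.869, Beta 2.062, Gamma 3.069.
Rounding down gives 2, 2, 3 = 7 seats, so the divisor must be adjusted.
With modified divisor 2800: modified quotas Alpha 3.334, Beta 2.396, Gamma 3.567.
Rounding down: Alpha 3, Beta 2, Gamma 3 (total 8).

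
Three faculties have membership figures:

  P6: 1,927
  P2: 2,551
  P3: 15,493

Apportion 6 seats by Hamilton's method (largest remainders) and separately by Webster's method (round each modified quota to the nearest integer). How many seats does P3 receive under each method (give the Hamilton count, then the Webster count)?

Hamilton: P6 0, P2 1, P3 5.
Webster: P6 1, P2 1, P3 4.
P3 gets 5 under Hamilton and 4 under Webster.

5 and 4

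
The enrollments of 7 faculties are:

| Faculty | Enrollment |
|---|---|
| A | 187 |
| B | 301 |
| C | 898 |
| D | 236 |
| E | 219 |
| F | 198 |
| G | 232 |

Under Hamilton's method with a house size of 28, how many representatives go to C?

11

Total 2271; standard divisor 2271/28 ≈ 81.107.
Standard quotas: A 2.306, B 3.711, C 11.072, D 2.910, E 2.700, F 2.441, G 2.860.
Lower quotas: A 2, B 3, C 11, D 2, E 2, F 2, G 2 (sum 24, leaving 4 seats).
Remainders in descending order: D 0.910, G 0.860, B 0.711, E 0.700, F 0.441, A 0.306, C 0.072.
The surplus seats go to D, G, B, E.
C receives 11.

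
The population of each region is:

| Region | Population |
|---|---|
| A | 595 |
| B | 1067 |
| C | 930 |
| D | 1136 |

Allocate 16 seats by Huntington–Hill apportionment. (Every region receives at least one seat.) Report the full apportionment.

With divisor 241: modified quotas A 2.469, B 4.427, C 3.859, D 4.714.
Geometric-mean thresholds: A √(2·3)=2.449, B √(4·5)=4.472, C √(3·4)=3.464, D √(4·5)=4.472.
Each quota rounded against its threshold gives A 3, B 4, C 4, D 5 (total 16).

A: 3, B: 4, C: 4, D: 5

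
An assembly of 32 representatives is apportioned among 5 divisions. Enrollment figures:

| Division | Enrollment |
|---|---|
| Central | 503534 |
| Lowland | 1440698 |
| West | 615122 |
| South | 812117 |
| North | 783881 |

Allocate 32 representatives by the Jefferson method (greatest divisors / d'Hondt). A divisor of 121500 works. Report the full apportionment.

Central 4, Lowland 11, West 5, South 6, North 6

With modified divisor 121500: modified quotas Central 4.144, Lowland 11.858, West 5.063, South 6.684, North 6.452.
Rounding down: Central 4, Lowland 11, West 5, South 6, North 6 (total 32).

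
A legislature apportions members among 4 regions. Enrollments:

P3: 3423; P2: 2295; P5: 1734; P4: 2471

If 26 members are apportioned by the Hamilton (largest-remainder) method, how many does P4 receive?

Total 9923; standard divisor 9923/26 ≈ 381.654.
Standard quotas: P3 8.969, P2 6.013, P5 4.543, P4 6.474.
Lower quotas: P3 8, P2 6, P5 4, P4 6 (sum 24, leaving 2 seats).
Remainders in descending order: P3 0.969, P5 0.543, P4 0.474, P2 0.013.
Largest remainders: P3, P5 receive the extra seats.
P4 receives 6.

6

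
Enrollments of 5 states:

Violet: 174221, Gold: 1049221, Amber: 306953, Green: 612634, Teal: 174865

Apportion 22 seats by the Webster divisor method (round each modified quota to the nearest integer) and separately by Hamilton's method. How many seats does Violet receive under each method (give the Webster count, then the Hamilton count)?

2 and 1

Webster: Violet 2, Gold 9, Amber 3, Green 6, Teal 2.
Hamilton: Violet 1, Gold 10, Amber 3, Green 6, Teal 2.
Violet gets 2 under Webster and 1 under Hamilton.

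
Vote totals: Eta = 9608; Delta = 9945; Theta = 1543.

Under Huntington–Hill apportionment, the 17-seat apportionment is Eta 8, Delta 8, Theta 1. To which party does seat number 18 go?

Delta

Priority for the next seat is population ÷ (√(s·(s+1))).
Priorities: Eta 1132.314, Delta 1172.029, Theta 1091.066.
Highest priority: Delta.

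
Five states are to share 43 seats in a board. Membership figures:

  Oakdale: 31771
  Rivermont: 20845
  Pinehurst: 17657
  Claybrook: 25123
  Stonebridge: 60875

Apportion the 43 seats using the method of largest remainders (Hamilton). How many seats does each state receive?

Oakdale=9, Rivermont=5, Pinehurst=5, Claybrook=7, Stonebridge=17

The standard divisor is 156271/43 ≈ 3634.209.
Standard quotas: Oakdale 8.7422, Rivermont 5.7358, Pinehurst 4.8586, Claybrook 6.9129, Stonebridge 16.7505.
Lower quotas: Oakdale 8, Rivermont 5, Pinehurst 4, Claybrook 6, Stonebridge 16 (sum 39, leaving 4 seats).
Remainders in descending order: Claybrook 0.9129, Pinehurst 0.8586, Stonebridge 0.7505, Oakdale 0.7422, Rivermont 0.7358.
Largest remainders: Claybrook, Pinehurst, Stonebridge, Oakdale receive the extra seats.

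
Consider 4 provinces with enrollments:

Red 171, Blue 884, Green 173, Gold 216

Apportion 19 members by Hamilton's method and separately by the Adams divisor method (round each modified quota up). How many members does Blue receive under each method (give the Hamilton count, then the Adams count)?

Hamilton: Red 2, Blue 12, Green 2, Gold 3.
Adams: Red 2, Blue 11, Green 3, Gold 3.
Blue gets 12 under Hamilton and 11 under Adams.

12 and 11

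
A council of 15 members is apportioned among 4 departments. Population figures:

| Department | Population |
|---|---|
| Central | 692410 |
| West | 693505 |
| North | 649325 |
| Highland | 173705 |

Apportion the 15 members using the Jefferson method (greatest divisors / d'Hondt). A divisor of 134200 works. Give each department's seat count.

With modified divisor 134200: modified quotas Central 5.160, West 5.168, North 4.838, Highland 1.294.
Rounding down: Central 5, West 5, North 4, Highland 1 (total 15).

Central 5, West 5, North 4, Highland 1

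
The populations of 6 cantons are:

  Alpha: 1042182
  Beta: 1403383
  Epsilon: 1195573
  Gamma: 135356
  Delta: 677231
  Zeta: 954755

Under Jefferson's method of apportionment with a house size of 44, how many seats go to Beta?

12

Standard divisor 5408480/44 ≈ 122920; standard quotas: Alpha 8.479, Beta 11.417, Epsilon 9.726, Gamma 1.101, Delta 5.510, Zeta 7.767.
Rounding down gives 8, 11, 9, 1, 5, 7 = 41 seats, so the divisor must be adjusted.
With modified divisor 116400: modified quotas Alpha 8.953, Beta 12.057, Epsilon 10.271, Gamma 1.163, Delta 5.818, Zeta 8.202.
Rounding down: Alpha 8, Beta 12, Epsilon 10, Gamma 1, Delta 5, Zeta 8 (total 44).
Beta receives 12.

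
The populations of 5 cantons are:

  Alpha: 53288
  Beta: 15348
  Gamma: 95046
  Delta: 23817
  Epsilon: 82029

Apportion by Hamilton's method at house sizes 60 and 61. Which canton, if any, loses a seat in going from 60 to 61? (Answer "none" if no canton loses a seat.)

At 60 seats: Alpha 12, Beta 4, Gamma 21, Delta 5, Epsilon 18.
At 61 seats: Alpha 12, Beta 3, Gamma 22, Delta 5, Epsilon 19.
Beta drops from 4 to 3.

Beta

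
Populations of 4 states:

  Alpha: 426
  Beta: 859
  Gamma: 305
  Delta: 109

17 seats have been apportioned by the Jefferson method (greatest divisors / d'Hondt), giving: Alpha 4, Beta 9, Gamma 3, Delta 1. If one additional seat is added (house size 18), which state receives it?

Priority for the next seat is population ÷ (current seats + 1).
Priorities: Alpha 85.200, Beta 85.900, Gamma 76.250, Delta 54.500.
Highest priority: Beta.

Beta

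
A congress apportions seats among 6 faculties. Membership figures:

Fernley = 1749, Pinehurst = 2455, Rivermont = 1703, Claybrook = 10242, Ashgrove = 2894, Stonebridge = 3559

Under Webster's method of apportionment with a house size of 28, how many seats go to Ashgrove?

Standard divisor 22602/28 ≈ 807.214; standard quotas: Fernley 2.167, Pinehurst 3.041, Rivermont 2.110, Claybrook 12.688, Ashgrove 3.585, Stonebridge 4.409.
Rounding to the nearest integer gives Fernley 2, Pinehurst 3, Rivermont 2, Claybrook 13, Ashgrove 4, Stonebridge 4 — total 28, matching the house size, so no adjustment is needed.
Ashgrove receives 4.

4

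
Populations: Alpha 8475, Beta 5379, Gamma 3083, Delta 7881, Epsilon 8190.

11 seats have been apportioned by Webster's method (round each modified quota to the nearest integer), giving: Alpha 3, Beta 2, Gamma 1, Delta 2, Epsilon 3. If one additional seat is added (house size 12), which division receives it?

Delta

Priority for the next seat is population ÷ (current seats + 0.5).
Priorities: Alpha 2421.429, Beta 2151.600, Gamma 2055.333, Delta 3152.400, Epsilon 2340.000.
Highest priority: Delta.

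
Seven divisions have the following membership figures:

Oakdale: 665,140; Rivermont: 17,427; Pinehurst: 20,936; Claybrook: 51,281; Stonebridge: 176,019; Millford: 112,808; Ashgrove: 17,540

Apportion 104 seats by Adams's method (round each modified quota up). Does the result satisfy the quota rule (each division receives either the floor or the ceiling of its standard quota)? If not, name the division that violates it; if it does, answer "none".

Standard quotas: Oakdale 65.188, Rivermont 1.708, Pinehurst 2.052, Claybrook 5.026, Stonebridge 17.251, Millford 11.056, Ashgrove 1.719.
Adams allocation: Oakdale 64, Rivermont 2, Pinehurst 3, Claybrook 5, Stonebridge 17, Millford 11, Ashgrove 2.
Oakdale has quota 65.188 (lower 65, upper 66) but receives 64 — outside the quota interval.

Oakdale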